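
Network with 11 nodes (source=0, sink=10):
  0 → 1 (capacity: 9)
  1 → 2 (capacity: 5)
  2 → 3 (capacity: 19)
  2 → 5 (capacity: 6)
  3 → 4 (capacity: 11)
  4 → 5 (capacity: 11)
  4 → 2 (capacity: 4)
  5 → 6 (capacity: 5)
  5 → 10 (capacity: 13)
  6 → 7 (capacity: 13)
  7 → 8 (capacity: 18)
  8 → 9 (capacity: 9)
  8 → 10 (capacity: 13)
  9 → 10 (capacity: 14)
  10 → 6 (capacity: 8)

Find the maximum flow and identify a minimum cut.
Max flow = 5, Min cut edges: (1,2)

Maximum flow: 5
Minimum cut: (1,2)
Partition: S = [0, 1], T = [2, 3, 4, 5, 6, 7, 8, 9, 10]

Max-flow min-cut theorem verified: both equal 5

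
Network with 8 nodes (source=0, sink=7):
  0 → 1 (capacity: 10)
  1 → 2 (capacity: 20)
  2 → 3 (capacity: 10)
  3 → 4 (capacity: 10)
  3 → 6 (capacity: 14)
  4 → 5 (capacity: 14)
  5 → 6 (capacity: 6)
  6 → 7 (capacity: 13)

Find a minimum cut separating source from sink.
Min cut value = 10, edges: (2,3)

Min cut value: 10
Partition: S = [0, 1, 2], T = [3, 4, 5, 6, 7]
Cut edges: (2,3)

By max-flow min-cut theorem, max flow = min cut = 10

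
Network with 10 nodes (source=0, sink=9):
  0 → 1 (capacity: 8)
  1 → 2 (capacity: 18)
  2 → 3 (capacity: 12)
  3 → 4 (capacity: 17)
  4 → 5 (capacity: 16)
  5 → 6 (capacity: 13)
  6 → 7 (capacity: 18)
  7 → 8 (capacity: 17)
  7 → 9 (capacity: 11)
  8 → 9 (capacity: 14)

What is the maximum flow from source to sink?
Maximum flow = 8

Max flow: 8

Flow assignment:
  0 → 1: 8/8
  1 → 2: 8/18
  2 → 3: 8/12
  3 → 4: 8/17
  4 → 5: 8/16
  5 → 6: 8/13
  6 → 7: 8/18
  7 → 9: 8/11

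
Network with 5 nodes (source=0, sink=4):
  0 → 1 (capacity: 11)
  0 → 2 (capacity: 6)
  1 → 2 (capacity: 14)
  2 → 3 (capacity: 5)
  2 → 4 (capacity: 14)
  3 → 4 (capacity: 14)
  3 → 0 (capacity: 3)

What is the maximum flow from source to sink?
Maximum flow = 17

Max flow: 17

Flow assignment:
  0 → 1: 11/11
  0 → 2: 6/6
  1 → 2: 11/14
  2 → 3: 3/5
  2 → 4: 14/14
  3 → 4: 3/14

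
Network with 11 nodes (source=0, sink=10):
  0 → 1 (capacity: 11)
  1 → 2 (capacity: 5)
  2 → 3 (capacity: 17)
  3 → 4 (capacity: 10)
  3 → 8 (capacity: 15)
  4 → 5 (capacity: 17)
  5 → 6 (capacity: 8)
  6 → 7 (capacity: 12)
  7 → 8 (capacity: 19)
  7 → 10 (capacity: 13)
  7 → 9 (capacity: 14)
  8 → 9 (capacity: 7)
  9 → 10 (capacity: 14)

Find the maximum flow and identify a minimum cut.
Max flow = 5, Min cut edges: (1,2)

Maximum flow: 5
Minimum cut: (1,2)
Partition: S = [0, 1], T = [2, 3, 4, 5, 6, 7, 8, 9, 10]

Max-flow min-cut theorem verified: both equal 5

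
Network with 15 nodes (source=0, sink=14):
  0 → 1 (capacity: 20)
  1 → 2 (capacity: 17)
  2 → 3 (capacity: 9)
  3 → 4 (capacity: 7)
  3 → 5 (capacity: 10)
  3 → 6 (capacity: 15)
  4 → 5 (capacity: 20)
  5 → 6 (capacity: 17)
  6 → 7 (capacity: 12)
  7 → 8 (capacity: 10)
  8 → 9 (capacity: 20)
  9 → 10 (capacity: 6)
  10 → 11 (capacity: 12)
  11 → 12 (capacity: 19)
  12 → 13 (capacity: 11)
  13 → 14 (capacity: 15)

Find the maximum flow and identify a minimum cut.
Max flow = 6, Min cut edges: (9,10)

Maximum flow: 6
Minimum cut: (9,10)
Partition: S = [0, 1, 2, 3, 4, 5, 6, 7, 8, 9], T = [10, 11, 12, 13, 14]

Max-flow min-cut theorem verified: both equal 6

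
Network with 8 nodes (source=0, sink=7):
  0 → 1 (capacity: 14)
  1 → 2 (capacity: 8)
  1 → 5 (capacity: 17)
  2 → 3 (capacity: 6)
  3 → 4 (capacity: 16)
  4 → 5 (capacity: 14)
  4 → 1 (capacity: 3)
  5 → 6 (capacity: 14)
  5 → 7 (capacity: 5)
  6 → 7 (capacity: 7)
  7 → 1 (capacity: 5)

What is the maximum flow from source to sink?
Maximum flow = 12

Max flow: 12

Flow assignment:
  0 → 1: 12/14
  1 → 5: 12/17
  5 → 6: 7/14
  5 → 7: 5/5
  6 → 7: 7/7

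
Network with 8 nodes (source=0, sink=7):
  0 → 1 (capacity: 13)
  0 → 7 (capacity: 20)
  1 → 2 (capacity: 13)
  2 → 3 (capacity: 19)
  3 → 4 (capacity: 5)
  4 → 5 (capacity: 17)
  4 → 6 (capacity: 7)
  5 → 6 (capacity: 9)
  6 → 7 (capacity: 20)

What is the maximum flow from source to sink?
Maximum flow = 25

Max flow: 25

Flow assignment:
  0 → 1: 5/13
  0 → 7: 20/20
  1 → 2: 5/13
  2 → 3: 5/19
  3 → 4: 5/5
  4 → 6: 5/7
  6 → 7: 5/20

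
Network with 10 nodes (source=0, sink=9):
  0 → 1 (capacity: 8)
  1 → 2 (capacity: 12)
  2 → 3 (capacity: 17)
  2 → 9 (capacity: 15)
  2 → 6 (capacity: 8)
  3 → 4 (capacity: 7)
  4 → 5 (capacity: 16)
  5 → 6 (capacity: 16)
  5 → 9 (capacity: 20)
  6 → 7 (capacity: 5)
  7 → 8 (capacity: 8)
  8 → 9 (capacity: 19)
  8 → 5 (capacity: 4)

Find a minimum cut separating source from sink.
Min cut value = 8, edges: (0,1)

Min cut value: 8
Partition: S = [0], T = [1, 2, 3, 4, 5, 6, 7, 8, 9]
Cut edges: (0,1)

By max-flow min-cut theorem, max flow = min cut = 8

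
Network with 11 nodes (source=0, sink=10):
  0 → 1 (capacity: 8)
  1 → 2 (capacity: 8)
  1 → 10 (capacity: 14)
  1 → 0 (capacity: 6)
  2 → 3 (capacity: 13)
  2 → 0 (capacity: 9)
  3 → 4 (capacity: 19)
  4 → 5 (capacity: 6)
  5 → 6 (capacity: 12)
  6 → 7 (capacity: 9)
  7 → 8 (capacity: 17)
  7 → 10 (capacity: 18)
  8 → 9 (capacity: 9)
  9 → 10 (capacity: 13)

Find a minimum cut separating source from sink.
Min cut value = 8, edges: (0,1)

Min cut value: 8
Partition: S = [0], T = [1, 2, 3, 4, 5, 6, 7, 8, 9, 10]
Cut edges: (0,1)

By max-flow min-cut theorem, max flow = min cut = 8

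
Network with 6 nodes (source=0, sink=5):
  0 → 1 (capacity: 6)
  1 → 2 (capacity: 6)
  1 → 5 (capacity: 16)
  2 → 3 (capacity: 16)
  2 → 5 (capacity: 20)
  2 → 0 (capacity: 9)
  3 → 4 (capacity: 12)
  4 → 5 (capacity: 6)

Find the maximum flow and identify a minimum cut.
Max flow = 6, Min cut edges: (0,1)

Maximum flow: 6
Minimum cut: (0,1)
Partition: S = [0], T = [1, 2, 3, 4, 5]

Max-flow min-cut theorem verified: both equal 6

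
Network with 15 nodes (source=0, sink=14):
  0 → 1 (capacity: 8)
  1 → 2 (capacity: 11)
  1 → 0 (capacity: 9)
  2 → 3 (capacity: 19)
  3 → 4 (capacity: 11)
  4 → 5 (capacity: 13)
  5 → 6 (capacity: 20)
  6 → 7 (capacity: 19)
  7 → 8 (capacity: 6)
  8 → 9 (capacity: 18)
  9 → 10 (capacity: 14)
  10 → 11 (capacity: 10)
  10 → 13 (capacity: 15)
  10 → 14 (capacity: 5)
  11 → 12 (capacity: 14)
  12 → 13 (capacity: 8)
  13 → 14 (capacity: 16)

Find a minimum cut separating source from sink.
Min cut value = 6, edges: (7,8)

Min cut value: 6
Partition: S = [0, 1, 2, 3, 4, 5, 6, 7], T = [8, 9, 10, 11, 12, 13, 14]
Cut edges: (7,8)

By max-flow min-cut theorem, max flow = min cut = 6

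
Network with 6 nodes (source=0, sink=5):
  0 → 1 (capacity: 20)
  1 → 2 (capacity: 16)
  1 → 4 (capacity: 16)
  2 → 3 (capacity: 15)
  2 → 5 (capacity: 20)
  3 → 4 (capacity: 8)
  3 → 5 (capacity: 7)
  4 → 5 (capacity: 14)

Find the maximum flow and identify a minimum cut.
Max flow = 20, Min cut edges: (0,1)

Maximum flow: 20
Minimum cut: (0,1)
Partition: S = [0], T = [1, 2, 3, 4, 5]

Max-flow min-cut theorem verified: both equal 20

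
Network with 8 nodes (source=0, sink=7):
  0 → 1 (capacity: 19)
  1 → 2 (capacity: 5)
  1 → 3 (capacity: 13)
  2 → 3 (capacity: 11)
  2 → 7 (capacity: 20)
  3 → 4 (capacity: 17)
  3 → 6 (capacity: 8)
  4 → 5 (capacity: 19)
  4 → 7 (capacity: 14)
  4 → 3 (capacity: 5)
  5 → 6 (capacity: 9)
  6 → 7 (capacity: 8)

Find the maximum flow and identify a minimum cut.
Max flow = 18, Min cut edges: (1,2), (1,3)

Maximum flow: 18
Minimum cut: (1,2), (1,3)
Partition: S = [0, 1], T = [2, 3, 4, 5, 6, 7]

Max-flow min-cut theorem verified: both equal 18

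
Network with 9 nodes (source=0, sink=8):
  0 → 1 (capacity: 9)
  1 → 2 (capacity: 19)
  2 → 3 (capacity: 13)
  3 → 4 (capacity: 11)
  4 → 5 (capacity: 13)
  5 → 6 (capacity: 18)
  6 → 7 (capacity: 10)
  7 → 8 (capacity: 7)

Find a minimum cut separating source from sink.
Min cut value = 7, edges: (7,8)

Min cut value: 7
Partition: S = [0, 1, 2, 3, 4, 5, 6, 7], T = [8]
Cut edges: (7,8)

By max-flow min-cut theorem, max flow = min cut = 7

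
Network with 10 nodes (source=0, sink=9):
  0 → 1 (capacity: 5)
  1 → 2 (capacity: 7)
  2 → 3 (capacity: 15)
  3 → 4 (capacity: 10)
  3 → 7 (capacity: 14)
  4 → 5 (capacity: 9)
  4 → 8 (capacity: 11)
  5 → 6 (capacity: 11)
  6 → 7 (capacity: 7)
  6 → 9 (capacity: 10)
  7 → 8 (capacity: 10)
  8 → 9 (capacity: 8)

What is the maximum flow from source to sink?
Maximum flow = 5

Max flow: 5

Flow assignment:
  0 → 1: 5/5
  1 → 2: 5/7
  2 → 3: 5/15
  3 → 4: 5/10
  4 → 8: 5/11
  8 → 9: 5/8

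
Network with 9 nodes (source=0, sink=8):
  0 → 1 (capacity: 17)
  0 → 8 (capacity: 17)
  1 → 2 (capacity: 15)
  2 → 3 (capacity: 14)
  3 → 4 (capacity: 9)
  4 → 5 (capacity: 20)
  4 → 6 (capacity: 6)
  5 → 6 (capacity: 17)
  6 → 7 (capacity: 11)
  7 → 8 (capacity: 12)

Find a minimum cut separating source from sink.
Min cut value = 26, edges: (0,8), (3,4)

Min cut value: 26
Partition: S = [0, 1, 2, 3], T = [4, 5, 6, 7, 8]
Cut edges: (0,8), (3,4)

By max-flow min-cut theorem, max flow = min cut = 26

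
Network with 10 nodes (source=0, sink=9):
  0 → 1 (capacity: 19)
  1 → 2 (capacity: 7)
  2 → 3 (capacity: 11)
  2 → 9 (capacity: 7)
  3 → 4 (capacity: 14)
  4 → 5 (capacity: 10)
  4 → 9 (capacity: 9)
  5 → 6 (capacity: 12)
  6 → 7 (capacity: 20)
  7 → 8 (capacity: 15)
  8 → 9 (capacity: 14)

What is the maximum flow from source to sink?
Maximum flow = 7

Max flow: 7

Flow assignment:
  0 → 1: 7/19
  1 → 2: 7/7
  2 → 9: 7/7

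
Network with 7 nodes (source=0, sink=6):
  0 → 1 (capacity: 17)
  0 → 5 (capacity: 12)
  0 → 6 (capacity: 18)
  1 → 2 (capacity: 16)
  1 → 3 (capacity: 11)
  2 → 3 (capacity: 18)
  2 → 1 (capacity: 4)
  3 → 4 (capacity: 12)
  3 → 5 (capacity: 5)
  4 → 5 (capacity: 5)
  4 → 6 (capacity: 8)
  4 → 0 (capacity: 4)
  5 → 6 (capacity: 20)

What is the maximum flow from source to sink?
Maximum flow = 46

Max flow: 46

Flow assignment:
  0 → 1: 17/17
  0 → 5: 11/12
  0 → 6: 18/18
  1 → 2: 6/16
  1 → 3: 11/11
  2 → 3: 6/18
  3 → 4: 12/12
  3 → 5: 5/5
  4 → 5: 4/5
  4 → 6: 8/8
  5 → 6: 20/20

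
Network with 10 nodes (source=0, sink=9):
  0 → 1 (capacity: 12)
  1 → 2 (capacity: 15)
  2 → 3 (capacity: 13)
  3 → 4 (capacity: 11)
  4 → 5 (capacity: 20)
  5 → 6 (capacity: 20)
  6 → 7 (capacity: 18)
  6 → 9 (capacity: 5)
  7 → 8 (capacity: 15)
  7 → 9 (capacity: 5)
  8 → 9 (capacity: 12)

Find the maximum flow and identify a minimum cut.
Max flow = 11, Min cut edges: (3,4)

Maximum flow: 11
Minimum cut: (3,4)
Partition: S = [0, 1, 2, 3], T = [4, 5, 6, 7, 8, 9]

Max-flow min-cut theorem verified: both equal 11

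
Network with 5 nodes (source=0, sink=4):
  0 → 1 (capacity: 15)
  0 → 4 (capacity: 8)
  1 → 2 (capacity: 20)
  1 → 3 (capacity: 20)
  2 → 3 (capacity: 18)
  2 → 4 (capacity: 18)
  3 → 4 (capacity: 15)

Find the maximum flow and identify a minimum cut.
Max flow = 23, Min cut edges: (0,1), (0,4)

Maximum flow: 23
Minimum cut: (0,1), (0,4)
Partition: S = [0], T = [1, 2, 3, 4]

Max-flow min-cut theorem verified: both equal 23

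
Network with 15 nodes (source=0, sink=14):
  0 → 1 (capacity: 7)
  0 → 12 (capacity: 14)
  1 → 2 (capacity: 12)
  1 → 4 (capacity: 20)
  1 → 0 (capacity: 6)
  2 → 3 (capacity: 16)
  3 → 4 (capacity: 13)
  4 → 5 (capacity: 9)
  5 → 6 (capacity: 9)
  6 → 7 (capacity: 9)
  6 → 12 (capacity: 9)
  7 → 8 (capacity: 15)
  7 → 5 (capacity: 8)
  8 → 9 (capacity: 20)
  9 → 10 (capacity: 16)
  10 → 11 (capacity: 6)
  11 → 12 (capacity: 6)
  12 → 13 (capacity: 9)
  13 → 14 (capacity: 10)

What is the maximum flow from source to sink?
Maximum flow = 9

Max flow: 9

Flow assignment:
  0 → 1: 7/7
  0 → 12: 2/14
  1 → 4: 7/20
  4 → 5: 7/9
  5 → 6: 7/9
  6 → 12: 7/9
  12 → 13: 9/9
  13 → 14: 9/10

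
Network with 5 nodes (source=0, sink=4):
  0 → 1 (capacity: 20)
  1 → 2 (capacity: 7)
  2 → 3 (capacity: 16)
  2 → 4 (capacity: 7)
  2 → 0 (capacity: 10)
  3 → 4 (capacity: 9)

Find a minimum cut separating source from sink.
Min cut value = 7, edges: (1,2)

Min cut value: 7
Partition: S = [0, 1], T = [2, 3, 4]
Cut edges: (1,2)

By max-flow min-cut theorem, max flow = min cut = 7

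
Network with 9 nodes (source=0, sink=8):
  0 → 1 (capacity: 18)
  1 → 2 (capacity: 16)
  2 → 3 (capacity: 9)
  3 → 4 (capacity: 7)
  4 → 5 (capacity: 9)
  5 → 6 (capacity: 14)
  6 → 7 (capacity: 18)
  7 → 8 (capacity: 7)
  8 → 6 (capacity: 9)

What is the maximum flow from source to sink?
Maximum flow = 7

Max flow: 7

Flow assignment:
  0 → 1: 7/18
  1 → 2: 7/16
  2 → 3: 7/9
  3 → 4: 7/7
  4 → 5: 7/9
  5 → 6: 7/14
  6 → 7: 7/18
  7 → 8: 7/7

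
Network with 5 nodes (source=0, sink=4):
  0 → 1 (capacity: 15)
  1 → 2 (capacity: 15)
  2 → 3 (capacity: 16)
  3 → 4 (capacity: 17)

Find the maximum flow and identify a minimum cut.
Max flow = 15, Min cut edges: (1,2)

Maximum flow: 15
Minimum cut: (1,2)
Partition: S = [0, 1], T = [2, 3, 4]

Max-flow min-cut theorem verified: both equal 15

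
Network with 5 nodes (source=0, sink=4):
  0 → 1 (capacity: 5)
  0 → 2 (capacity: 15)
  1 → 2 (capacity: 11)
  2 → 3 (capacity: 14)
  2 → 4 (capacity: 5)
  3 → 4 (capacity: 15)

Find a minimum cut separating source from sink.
Min cut value = 19, edges: (2,3), (2,4)

Min cut value: 19
Partition: S = [0, 1, 2], T = [3, 4]
Cut edges: (2,3), (2,4)

By max-flow min-cut theorem, max flow = min cut = 19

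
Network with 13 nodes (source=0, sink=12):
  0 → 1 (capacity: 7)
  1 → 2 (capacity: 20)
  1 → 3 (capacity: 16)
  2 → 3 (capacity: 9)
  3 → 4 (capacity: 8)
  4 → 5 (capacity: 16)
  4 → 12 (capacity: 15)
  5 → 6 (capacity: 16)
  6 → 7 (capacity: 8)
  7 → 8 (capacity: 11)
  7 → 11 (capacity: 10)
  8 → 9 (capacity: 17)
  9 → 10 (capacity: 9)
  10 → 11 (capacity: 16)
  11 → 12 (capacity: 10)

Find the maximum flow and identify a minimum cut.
Max flow = 7, Min cut edges: (0,1)

Maximum flow: 7
Minimum cut: (0,1)
Partition: S = [0], T = [1, 2, 3, 4, 5, 6, 7, 8, 9, 10, 11, 12]

Max-flow min-cut theorem verified: both equal 7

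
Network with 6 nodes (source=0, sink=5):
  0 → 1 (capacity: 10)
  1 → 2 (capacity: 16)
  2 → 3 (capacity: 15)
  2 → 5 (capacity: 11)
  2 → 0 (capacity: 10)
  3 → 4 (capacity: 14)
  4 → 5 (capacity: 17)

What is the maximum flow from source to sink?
Maximum flow = 10

Max flow: 10

Flow assignment:
  0 → 1: 10/10
  1 → 2: 10/16
  2 → 5: 10/11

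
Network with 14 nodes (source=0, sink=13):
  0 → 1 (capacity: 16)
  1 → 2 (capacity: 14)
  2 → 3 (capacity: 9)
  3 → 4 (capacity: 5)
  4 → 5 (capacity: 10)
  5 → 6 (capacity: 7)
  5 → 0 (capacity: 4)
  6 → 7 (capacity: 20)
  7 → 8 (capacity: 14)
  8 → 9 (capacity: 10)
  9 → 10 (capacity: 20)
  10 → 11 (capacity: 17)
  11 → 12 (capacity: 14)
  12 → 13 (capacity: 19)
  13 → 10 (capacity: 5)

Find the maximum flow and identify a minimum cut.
Max flow = 5, Min cut edges: (3,4)

Maximum flow: 5
Minimum cut: (3,4)
Partition: S = [0, 1, 2, 3], T = [4, 5, 6, 7, 8, 9, 10, 11, 12, 13]

Max-flow min-cut theorem verified: both equal 5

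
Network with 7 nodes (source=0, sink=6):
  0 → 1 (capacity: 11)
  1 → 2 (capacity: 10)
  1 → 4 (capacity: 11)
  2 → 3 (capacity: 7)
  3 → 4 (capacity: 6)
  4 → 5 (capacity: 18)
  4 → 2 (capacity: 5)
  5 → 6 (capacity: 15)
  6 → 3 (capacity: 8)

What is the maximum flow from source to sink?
Maximum flow = 11

Max flow: 11

Flow assignment:
  0 → 1: 11/11
  1 → 4: 11/11
  4 → 5: 11/18
  5 → 6: 11/15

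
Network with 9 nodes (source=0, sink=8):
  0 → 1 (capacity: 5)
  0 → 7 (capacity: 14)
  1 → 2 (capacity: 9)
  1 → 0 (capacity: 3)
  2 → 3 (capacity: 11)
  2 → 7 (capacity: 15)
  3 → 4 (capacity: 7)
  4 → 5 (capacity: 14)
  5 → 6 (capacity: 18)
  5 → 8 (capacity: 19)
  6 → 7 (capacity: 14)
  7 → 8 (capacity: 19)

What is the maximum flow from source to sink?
Maximum flow = 19

Max flow: 19

Flow assignment:
  0 → 1: 5/5
  0 → 7: 14/14
  1 → 2: 5/9
  2 → 7: 5/15
  7 → 8: 19/19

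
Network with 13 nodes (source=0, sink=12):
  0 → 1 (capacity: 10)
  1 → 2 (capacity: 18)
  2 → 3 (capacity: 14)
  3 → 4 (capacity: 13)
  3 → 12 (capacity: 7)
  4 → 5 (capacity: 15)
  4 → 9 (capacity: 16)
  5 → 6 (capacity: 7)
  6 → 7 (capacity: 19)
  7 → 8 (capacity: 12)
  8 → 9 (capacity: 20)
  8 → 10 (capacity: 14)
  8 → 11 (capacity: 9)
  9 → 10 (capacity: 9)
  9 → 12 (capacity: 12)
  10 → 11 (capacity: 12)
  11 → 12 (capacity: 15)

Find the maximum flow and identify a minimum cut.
Max flow = 10, Min cut edges: (0,1)

Maximum flow: 10
Minimum cut: (0,1)
Partition: S = [0], T = [1, 2, 3, 4, 5, 6, 7, 8, 9, 10, 11, 12]

Max-flow min-cut theorem verified: both equal 10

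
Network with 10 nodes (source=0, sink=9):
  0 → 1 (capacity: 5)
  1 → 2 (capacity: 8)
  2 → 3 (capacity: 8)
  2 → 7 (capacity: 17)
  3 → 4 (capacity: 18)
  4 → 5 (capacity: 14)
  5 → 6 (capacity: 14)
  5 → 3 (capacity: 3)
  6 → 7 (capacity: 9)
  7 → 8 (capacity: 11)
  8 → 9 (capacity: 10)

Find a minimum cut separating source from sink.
Min cut value = 5, edges: (0,1)

Min cut value: 5
Partition: S = [0], T = [1, 2, 3, 4, 5, 6, 7, 8, 9]
Cut edges: (0,1)

By max-flow min-cut theorem, max flow = min cut = 5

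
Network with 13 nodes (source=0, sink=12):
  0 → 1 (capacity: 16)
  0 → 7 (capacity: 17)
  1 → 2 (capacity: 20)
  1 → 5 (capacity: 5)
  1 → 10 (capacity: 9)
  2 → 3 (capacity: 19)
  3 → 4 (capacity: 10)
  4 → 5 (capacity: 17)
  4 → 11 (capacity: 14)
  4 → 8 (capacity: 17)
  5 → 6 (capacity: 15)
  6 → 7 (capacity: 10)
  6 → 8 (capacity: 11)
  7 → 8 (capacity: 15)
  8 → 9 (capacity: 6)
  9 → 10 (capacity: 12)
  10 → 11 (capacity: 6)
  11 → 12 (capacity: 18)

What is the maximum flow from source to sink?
Maximum flow = 16

Max flow: 16

Flow assignment:
  0 → 1: 10/16
  0 → 7: 6/17
  1 → 2: 10/20
  2 → 3: 10/19
  3 → 4: 10/10
  4 → 11: 10/14
  7 → 8: 6/15
  8 → 9: 6/6
  9 → 10: 6/12
  10 → 11: 6/6
  11 → 12: 16/18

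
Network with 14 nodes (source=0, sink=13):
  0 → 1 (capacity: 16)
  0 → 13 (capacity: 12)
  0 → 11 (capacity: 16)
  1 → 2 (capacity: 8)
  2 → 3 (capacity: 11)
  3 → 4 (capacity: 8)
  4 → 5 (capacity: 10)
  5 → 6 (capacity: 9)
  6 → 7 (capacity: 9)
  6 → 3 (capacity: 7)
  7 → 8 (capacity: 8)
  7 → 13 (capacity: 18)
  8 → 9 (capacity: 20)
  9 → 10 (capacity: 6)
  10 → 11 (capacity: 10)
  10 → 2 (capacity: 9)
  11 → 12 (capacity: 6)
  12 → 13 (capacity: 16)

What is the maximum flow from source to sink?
Maximum flow = 26

Max flow: 26

Flow assignment:
  0 → 1: 8/16
  0 → 13: 12/12
  0 → 11: 6/16
  1 → 2: 8/8
  2 → 3: 8/11
  3 → 4: 8/8
  4 → 5: 8/10
  5 → 6: 8/9
  6 → 7: 8/9
  7 → 13: 8/18
  11 → 12: 6/6
  12 → 13: 6/16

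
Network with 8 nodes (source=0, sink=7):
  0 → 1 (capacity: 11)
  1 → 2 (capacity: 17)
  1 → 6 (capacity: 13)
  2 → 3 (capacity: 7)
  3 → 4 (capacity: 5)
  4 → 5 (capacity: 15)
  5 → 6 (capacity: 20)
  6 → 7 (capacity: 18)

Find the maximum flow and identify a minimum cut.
Max flow = 11, Min cut edges: (0,1)

Maximum flow: 11
Minimum cut: (0,1)
Partition: S = [0], T = [1, 2, 3, 4, 5, 6, 7]

Max-flow min-cut theorem verified: both equal 11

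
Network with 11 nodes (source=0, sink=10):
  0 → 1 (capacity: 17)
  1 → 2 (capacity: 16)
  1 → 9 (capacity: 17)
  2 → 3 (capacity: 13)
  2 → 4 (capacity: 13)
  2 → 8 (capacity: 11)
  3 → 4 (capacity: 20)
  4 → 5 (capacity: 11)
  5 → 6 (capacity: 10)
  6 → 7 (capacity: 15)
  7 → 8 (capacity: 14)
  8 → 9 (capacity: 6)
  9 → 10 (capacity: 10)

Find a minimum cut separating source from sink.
Min cut value = 10, edges: (9,10)

Min cut value: 10
Partition: S = [0, 1, 2, 3, 4, 5, 6, 7, 8, 9], T = [10]
Cut edges: (9,10)

By max-flow min-cut theorem, max flow = min cut = 10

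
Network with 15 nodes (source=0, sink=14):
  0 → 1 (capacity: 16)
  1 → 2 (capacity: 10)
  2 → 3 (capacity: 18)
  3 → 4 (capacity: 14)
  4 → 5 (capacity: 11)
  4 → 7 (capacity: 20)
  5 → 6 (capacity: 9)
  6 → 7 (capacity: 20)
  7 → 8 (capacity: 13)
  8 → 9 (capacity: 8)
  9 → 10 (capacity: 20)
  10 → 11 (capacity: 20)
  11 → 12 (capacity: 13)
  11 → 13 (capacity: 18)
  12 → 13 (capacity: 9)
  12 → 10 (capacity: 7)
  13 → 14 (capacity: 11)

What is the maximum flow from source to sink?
Maximum flow = 8

Max flow: 8

Flow assignment:
  0 → 1: 8/16
  1 → 2: 8/10
  2 → 3: 8/18
  3 → 4: 8/14
  4 → 7: 8/20
  7 → 8: 8/13
  8 → 9: 8/8
  9 → 10: 8/20
  10 → 11: 8/20
  11 → 13: 8/18
  13 → 14: 8/11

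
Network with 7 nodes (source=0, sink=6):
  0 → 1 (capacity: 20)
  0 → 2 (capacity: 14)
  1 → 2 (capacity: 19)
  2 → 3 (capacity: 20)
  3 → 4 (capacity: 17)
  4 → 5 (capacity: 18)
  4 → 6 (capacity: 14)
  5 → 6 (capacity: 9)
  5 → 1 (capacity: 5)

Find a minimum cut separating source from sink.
Min cut value = 17, edges: (3,4)

Min cut value: 17
Partition: S = [0, 1, 2, 3], T = [4, 5, 6]
Cut edges: (3,4)

By max-flow min-cut theorem, max flow = min cut = 17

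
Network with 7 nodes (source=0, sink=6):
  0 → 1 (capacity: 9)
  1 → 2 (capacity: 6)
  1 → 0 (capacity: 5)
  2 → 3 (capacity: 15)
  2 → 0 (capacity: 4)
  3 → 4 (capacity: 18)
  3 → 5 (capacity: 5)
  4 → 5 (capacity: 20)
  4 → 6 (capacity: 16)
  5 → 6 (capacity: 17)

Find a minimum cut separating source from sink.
Min cut value = 6, edges: (1,2)

Min cut value: 6
Partition: S = [0, 1], T = [2, 3, 4, 5, 6]
Cut edges: (1,2)

By max-flow min-cut theorem, max flow = min cut = 6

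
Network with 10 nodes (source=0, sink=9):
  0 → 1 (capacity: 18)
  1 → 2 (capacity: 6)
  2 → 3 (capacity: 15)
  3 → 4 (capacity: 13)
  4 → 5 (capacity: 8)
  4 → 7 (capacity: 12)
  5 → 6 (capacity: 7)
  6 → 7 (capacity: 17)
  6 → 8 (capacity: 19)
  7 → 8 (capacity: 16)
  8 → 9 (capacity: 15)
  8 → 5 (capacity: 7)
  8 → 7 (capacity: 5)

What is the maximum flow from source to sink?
Maximum flow = 6

Max flow: 6

Flow assignment:
  0 → 1: 6/18
  1 → 2: 6/6
  2 → 3: 6/15
  3 → 4: 6/13
  4 → 7: 6/12
  7 → 8: 6/16
  8 → 9: 6/15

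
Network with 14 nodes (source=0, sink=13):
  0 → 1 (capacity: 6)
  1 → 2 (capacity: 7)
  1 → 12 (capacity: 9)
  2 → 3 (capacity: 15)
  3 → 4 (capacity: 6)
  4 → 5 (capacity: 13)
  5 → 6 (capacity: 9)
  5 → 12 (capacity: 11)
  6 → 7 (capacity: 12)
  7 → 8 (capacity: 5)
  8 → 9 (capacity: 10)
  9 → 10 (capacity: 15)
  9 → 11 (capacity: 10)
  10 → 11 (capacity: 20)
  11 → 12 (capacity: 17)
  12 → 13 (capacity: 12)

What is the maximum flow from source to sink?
Maximum flow = 6

Max flow: 6

Flow assignment:
  0 → 1: 6/6
  1 → 12: 6/9
  12 → 13: 6/12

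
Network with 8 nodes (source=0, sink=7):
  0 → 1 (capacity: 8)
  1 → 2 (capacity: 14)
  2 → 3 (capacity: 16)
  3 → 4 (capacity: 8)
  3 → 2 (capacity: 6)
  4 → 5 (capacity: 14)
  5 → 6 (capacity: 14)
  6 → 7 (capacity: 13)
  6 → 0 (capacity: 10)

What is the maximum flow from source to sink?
Maximum flow = 8

Max flow: 8

Flow assignment:
  0 → 1: 8/8
  1 → 2: 8/14
  2 → 3: 8/16
  3 → 4: 8/8
  4 → 5: 8/14
  5 → 6: 8/14
  6 → 7: 8/13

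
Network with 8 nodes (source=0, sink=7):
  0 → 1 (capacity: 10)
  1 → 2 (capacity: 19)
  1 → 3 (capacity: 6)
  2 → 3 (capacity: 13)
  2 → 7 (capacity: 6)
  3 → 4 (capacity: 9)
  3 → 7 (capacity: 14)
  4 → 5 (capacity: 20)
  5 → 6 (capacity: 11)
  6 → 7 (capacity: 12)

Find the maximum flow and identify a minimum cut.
Max flow = 10, Min cut edges: (0,1)

Maximum flow: 10
Minimum cut: (0,1)
Partition: S = [0], T = [1, 2, 3, 4, 5, 6, 7]

Max-flow min-cut theorem verified: both equal 10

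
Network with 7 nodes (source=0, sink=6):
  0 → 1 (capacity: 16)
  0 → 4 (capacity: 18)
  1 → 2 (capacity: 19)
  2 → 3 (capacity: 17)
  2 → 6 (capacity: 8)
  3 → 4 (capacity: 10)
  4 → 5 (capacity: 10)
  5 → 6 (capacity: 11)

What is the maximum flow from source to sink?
Maximum flow = 18

Max flow: 18

Flow assignment:
  0 → 1: 8/16
  0 → 4: 10/18
  1 → 2: 8/19
  2 → 6: 8/8
  4 → 5: 10/10
  5 → 6: 10/11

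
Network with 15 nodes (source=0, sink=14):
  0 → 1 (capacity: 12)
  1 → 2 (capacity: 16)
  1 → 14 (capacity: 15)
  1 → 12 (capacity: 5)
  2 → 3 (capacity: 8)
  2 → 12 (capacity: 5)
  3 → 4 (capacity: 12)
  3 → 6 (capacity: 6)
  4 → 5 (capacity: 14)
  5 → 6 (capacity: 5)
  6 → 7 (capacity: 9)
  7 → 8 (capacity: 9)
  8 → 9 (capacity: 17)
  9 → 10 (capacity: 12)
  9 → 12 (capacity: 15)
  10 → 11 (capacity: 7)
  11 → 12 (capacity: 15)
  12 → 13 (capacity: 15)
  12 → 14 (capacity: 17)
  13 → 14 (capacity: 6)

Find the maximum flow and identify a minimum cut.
Max flow = 12, Min cut edges: (0,1)

Maximum flow: 12
Minimum cut: (0,1)
Partition: S = [0], T = [1, 2, 3, 4, 5, 6, 7, 8, 9, 10, 11, 12, 13, 14]

Max-flow min-cut theorem verified: both equal 12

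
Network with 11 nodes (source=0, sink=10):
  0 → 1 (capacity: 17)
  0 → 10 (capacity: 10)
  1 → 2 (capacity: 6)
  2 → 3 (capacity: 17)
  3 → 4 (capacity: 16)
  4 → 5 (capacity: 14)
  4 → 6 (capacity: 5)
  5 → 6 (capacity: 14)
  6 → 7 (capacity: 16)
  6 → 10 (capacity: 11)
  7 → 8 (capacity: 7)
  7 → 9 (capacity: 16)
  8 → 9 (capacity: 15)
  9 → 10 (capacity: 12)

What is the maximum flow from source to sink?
Maximum flow = 16

Max flow: 16

Flow assignment:
  0 → 1: 6/17
  0 → 10: 10/10
  1 → 2: 6/6
  2 → 3: 6/17
  3 → 4: 6/16
  4 → 5: 1/14
  4 → 6: 5/5
  5 → 6: 1/14
  6 → 10: 6/11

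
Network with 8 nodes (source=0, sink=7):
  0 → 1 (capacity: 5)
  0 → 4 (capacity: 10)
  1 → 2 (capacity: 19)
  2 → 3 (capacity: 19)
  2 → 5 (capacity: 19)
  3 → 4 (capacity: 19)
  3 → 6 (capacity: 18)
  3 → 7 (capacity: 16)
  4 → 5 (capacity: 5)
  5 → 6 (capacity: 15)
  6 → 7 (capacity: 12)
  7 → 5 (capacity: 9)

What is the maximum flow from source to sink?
Maximum flow = 10

Max flow: 10

Flow assignment:
  0 → 1: 5/5
  0 → 4: 5/10
  1 → 2: 5/19
  2 → 3: 5/19
  3 → 7: 5/16
  4 → 5: 5/5
  5 → 6: 5/15
  6 → 7: 5/12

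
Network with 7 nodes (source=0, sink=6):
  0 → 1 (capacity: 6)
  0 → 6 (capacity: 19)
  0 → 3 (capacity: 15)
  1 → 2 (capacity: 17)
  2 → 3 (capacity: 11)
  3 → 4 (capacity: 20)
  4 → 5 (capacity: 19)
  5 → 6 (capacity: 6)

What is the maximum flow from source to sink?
Maximum flow = 25

Max flow: 25

Flow assignment:
  0 → 1: 6/6
  0 → 6: 19/19
  1 → 2: 6/17
  2 → 3: 6/11
  3 → 4: 6/20
  4 → 5: 6/19
  5 → 6: 6/6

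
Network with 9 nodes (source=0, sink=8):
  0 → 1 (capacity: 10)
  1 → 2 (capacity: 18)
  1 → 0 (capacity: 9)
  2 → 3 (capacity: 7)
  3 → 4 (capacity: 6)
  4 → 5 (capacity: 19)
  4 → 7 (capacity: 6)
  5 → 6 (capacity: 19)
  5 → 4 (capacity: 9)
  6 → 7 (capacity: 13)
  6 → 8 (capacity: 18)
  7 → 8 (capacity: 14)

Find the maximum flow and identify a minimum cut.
Max flow = 6, Min cut edges: (3,4)

Maximum flow: 6
Minimum cut: (3,4)
Partition: S = [0, 1, 2, 3], T = [4, 5, 6, 7, 8]

Max-flow min-cut theorem verified: both equal 6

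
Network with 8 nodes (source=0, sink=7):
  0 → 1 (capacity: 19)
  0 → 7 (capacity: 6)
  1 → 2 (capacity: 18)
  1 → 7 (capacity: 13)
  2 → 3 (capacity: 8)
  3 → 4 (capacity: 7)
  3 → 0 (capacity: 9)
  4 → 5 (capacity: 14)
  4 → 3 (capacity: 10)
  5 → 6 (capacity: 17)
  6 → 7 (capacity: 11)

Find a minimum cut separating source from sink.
Min cut value = 25, edges: (0,1), (0,7)

Min cut value: 25
Partition: S = [0], T = [1, 2, 3, 4, 5, 6, 7]
Cut edges: (0,1), (0,7)

By max-flow min-cut theorem, max flow = min cut = 25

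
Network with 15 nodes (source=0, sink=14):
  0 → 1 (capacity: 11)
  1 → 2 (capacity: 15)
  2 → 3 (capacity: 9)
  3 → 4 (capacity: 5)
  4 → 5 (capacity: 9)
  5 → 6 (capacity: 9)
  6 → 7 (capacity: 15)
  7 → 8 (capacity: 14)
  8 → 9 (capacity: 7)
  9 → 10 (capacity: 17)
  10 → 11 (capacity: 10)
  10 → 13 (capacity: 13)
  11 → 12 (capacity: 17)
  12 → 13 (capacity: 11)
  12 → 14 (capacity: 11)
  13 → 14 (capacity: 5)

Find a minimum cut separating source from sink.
Min cut value = 5, edges: (3,4)

Min cut value: 5
Partition: S = [0, 1, 2, 3], T = [4, 5, 6, 7, 8, 9, 10, 11, 12, 13, 14]
Cut edges: (3,4)

By max-flow min-cut theorem, max flow = min cut = 5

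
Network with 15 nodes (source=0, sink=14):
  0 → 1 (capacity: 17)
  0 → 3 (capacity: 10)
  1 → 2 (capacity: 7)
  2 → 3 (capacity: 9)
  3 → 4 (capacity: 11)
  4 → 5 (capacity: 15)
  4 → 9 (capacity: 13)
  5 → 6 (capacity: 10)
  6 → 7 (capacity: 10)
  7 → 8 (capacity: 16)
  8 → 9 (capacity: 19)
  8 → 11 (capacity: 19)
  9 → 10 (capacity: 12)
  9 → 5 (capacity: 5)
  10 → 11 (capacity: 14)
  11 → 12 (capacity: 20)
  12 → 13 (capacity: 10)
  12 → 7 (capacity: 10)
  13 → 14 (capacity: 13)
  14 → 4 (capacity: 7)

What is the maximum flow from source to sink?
Maximum flow = 10

Max flow: 10

Flow assignment:
  0 → 1: 7/17
  0 → 3: 3/10
  1 → 2: 7/7
  2 → 3: 7/9
  3 → 4: 10/11
  4 → 9: 10/13
  9 → 10: 10/12
  10 → 11: 10/14
  11 → 12: 10/20
  12 → 13: 10/10
  13 → 14: 10/13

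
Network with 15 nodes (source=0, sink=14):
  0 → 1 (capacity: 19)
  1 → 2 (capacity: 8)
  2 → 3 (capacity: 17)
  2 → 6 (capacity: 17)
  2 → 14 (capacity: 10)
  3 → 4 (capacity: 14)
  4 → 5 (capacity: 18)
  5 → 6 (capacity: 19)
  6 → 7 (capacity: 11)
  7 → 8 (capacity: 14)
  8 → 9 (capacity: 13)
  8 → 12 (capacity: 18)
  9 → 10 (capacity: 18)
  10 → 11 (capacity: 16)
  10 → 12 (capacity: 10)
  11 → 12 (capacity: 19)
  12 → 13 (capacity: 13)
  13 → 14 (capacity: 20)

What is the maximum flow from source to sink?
Maximum flow = 8

Max flow: 8

Flow assignment:
  0 → 1: 8/19
  1 → 2: 8/8
  2 → 14: 8/10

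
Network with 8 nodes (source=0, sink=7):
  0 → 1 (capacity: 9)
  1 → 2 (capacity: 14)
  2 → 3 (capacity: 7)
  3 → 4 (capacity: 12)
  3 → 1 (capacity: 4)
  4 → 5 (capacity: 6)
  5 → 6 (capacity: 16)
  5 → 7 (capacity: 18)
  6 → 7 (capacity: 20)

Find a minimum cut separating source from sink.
Min cut value = 6, edges: (4,5)

Min cut value: 6
Partition: S = [0, 1, 2, 3, 4], T = [5, 6, 7]
Cut edges: (4,5)

By max-flow min-cut theorem, max flow = min cut = 6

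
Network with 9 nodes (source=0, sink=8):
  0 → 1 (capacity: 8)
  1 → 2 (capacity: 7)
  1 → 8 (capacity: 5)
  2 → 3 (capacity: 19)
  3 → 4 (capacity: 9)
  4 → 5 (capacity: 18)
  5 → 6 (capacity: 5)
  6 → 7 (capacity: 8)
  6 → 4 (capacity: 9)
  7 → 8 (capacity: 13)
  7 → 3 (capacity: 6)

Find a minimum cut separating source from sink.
Min cut value = 8, edges: (0,1)

Min cut value: 8
Partition: S = [0], T = [1, 2, 3, 4, 5, 6, 7, 8]
Cut edges: (0,1)

By max-flow min-cut theorem, max flow = min cut = 8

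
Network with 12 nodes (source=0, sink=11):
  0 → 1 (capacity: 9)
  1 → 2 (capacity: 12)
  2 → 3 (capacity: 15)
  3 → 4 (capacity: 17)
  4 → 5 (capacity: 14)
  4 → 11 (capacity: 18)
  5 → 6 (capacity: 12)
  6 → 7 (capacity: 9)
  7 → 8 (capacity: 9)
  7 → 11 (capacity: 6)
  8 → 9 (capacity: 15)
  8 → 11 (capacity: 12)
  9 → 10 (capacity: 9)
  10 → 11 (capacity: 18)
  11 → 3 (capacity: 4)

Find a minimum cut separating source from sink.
Min cut value = 9, edges: (0,1)

Min cut value: 9
Partition: S = [0], T = [1, 2, 3, 4, 5, 6, 7, 8, 9, 10, 11]
Cut edges: (0,1)

By max-flow min-cut theorem, max flow = min cut = 9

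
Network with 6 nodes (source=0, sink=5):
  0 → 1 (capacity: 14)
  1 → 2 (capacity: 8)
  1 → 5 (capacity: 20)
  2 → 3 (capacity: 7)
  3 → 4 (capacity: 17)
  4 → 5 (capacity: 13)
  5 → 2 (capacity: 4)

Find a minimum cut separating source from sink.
Min cut value = 14, edges: (0,1)

Min cut value: 14
Partition: S = [0], T = [1, 2, 3, 4, 5]
Cut edges: (0,1)

By max-flow min-cut theorem, max flow = min cut = 14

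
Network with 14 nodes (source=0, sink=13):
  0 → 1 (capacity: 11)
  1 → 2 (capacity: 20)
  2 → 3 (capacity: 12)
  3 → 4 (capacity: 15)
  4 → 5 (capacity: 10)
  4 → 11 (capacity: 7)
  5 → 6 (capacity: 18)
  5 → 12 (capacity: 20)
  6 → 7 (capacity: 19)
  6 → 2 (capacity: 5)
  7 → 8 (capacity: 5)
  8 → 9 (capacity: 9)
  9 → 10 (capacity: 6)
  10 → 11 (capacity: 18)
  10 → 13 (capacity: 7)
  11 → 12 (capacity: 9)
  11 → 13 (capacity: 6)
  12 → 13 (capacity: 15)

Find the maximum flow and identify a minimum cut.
Max flow = 11, Min cut edges: (0,1)

Maximum flow: 11
Minimum cut: (0,1)
Partition: S = [0], T = [1, 2, 3, 4, 5, 6, 7, 8, 9, 10, 11, 12, 13]

Max-flow min-cut theorem verified: both equal 11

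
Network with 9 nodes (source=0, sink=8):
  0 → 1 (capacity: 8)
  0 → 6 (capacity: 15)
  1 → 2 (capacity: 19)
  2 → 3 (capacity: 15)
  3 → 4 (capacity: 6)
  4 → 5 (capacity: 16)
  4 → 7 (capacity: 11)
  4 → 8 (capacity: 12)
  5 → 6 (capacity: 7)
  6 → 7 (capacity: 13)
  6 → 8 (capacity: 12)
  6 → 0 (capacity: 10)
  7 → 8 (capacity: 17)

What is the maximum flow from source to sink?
Maximum flow = 21

Max flow: 21

Flow assignment:
  0 → 1: 6/8
  0 → 6: 15/15
  1 → 2: 6/19
  2 → 3: 6/15
  3 → 4: 6/6
  4 → 8: 6/12
  6 → 7: 3/13
  6 → 8: 12/12
  7 → 8: 3/17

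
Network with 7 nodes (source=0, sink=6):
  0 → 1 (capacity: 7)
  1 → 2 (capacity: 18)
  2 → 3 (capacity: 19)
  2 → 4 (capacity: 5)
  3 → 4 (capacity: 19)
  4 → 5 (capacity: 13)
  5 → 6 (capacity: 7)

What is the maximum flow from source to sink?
Maximum flow = 7

Max flow: 7

Flow assignment:
  0 → 1: 7/7
  1 → 2: 7/18
  2 → 3: 2/19
  2 → 4: 5/5
  3 → 4: 2/19
  4 → 5: 7/13
  5 → 6: 7/7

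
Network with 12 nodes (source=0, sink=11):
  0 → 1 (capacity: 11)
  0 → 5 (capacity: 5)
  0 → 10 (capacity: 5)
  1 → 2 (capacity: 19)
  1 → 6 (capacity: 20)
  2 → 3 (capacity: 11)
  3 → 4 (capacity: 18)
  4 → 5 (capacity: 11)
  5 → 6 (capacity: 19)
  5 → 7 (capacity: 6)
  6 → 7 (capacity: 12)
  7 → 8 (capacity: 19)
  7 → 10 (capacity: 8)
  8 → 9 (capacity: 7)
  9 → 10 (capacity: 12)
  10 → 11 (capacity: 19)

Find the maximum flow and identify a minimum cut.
Max flow = 19, Min cut edges: (10,11)

Maximum flow: 19
Minimum cut: (10,11)
Partition: S = [0, 1, 2, 3, 4, 5, 6, 7, 8, 9, 10], T = [11]

Max-flow min-cut theorem verified: both equal 19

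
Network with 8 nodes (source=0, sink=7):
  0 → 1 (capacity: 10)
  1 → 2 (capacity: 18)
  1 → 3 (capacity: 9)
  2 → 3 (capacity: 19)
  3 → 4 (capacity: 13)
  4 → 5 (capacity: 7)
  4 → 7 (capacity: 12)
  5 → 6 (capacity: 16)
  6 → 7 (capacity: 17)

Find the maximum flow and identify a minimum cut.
Max flow = 10, Min cut edges: (0,1)

Maximum flow: 10
Minimum cut: (0,1)
Partition: S = [0], T = [1, 2, 3, 4, 5, 6, 7]

Max-flow min-cut theorem verified: both equal 10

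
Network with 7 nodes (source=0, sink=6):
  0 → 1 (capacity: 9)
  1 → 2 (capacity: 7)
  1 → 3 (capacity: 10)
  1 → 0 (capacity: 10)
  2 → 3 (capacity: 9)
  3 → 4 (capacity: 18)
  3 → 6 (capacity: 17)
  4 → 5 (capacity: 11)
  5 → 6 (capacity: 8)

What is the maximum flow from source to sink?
Maximum flow = 9

Max flow: 9

Flow assignment:
  0 → 1: 9/9
  1 → 3: 9/10
  3 → 6: 9/17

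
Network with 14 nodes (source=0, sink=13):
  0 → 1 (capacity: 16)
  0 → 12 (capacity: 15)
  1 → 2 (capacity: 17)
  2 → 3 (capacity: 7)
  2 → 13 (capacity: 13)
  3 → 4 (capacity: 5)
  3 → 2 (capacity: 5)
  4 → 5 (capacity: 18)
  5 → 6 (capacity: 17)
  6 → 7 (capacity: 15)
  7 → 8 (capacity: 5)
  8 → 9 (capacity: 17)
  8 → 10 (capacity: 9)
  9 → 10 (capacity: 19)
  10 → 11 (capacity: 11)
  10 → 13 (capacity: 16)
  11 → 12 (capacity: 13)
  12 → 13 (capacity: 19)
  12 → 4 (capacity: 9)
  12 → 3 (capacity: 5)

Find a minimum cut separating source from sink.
Min cut value = 31, edges: (0,1), (0,12)

Min cut value: 31
Partition: S = [0], T = [1, 2, 3, 4, 5, 6, 7, 8, 9, 10, 11, 12, 13]
Cut edges: (0,1), (0,12)

By max-flow min-cut theorem, max flow = min cut = 31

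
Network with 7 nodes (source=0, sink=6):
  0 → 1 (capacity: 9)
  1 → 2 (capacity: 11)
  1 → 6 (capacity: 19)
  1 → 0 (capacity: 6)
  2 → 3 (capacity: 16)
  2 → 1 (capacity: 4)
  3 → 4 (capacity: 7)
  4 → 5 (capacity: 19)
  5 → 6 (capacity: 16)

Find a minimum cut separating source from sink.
Min cut value = 9, edges: (0,1)

Min cut value: 9
Partition: S = [0], T = [1, 2, 3, 4, 5, 6]
Cut edges: (0,1)

By max-flow min-cut theorem, max flow = min cut = 9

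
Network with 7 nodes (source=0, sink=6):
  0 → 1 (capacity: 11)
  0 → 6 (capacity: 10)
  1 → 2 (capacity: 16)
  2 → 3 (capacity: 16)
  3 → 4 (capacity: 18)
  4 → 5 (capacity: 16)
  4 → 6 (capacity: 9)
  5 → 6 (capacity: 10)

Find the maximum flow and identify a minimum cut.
Max flow = 21, Min cut edges: (0,1), (0,6)

Maximum flow: 21
Minimum cut: (0,1), (0,6)
Partition: S = [0], T = [1, 2, 3, 4, 5, 6]

Max-flow min-cut theorem verified: both equal 21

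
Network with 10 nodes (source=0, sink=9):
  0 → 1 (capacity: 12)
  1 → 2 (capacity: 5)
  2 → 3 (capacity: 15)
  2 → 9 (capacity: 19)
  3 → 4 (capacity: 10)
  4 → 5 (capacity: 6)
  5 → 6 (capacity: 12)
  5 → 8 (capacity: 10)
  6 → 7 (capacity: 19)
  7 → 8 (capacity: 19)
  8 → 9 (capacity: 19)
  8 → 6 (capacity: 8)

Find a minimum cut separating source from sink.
Min cut value = 5, edges: (1,2)

Min cut value: 5
Partition: S = [0, 1], T = [2, 3, 4, 5, 6, 7, 8, 9]
Cut edges: (1,2)

By max-flow min-cut theorem, max flow = min cut = 5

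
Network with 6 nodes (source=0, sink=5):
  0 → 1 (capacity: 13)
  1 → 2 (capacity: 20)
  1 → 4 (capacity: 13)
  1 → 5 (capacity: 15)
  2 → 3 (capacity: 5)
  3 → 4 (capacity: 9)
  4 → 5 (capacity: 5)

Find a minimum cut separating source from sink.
Min cut value = 13, edges: (0,1)

Min cut value: 13
Partition: S = [0], T = [1, 2, 3, 4, 5]
Cut edges: (0,1)

By max-flow min-cut theorem, max flow = min cut = 13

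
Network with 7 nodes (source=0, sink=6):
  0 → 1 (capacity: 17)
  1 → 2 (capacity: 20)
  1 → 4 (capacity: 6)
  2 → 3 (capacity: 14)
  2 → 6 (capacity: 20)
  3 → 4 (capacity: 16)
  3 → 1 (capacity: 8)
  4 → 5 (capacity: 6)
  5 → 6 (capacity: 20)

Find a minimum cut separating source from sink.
Min cut value = 17, edges: (0,1)

Min cut value: 17
Partition: S = [0], T = [1, 2, 3, 4, 5, 6]
Cut edges: (0,1)

By max-flow min-cut theorem, max flow = min cut = 17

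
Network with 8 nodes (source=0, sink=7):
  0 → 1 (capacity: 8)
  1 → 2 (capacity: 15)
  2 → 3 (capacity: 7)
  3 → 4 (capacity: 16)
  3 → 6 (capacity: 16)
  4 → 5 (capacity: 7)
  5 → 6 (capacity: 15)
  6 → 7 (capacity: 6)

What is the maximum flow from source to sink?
Maximum flow = 6

Max flow: 6

Flow assignment:
  0 → 1: 6/8
  1 → 2: 6/15
  2 → 3: 6/7
  3 → 6: 6/16
  6 → 7: 6/6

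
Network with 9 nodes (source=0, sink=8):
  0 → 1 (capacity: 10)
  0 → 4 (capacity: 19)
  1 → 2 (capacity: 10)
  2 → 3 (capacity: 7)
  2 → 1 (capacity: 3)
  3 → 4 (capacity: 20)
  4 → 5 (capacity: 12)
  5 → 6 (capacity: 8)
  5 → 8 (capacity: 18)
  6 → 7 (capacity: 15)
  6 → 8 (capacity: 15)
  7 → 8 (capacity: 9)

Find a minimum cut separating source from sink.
Min cut value = 12, edges: (4,5)

Min cut value: 12
Partition: S = [0, 1, 2, 3, 4], T = [5, 6, 7, 8]
Cut edges: (4,5)

By max-flow min-cut theorem, max flow = min cut = 12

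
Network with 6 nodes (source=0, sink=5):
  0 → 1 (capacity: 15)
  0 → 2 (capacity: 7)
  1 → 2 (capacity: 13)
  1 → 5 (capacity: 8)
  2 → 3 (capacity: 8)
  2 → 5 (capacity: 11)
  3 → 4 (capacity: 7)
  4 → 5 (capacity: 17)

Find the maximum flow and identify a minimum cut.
Max flow = 22, Min cut edges: (0,1), (0,2)

Maximum flow: 22
Minimum cut: (0,1), (0,2)
Partition: S = [0], T = [1, 2, 3, 4, 5]

Max-flow min-cut theorem verified: both equal 22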